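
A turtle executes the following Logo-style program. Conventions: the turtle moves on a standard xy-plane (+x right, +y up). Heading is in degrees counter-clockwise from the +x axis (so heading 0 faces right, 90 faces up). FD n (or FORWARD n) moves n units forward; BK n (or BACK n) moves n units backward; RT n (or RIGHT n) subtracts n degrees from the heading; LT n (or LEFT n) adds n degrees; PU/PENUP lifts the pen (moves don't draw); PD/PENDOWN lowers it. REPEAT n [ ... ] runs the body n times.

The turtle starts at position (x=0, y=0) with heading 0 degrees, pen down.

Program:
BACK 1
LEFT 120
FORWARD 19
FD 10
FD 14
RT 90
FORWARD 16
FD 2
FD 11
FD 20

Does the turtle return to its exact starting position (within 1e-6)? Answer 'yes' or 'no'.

Answer: no

Derivation:
Executing turtle program step by step:
Start: pos=(0,0), heading=0, pen down
BK 1: (0,0) -> (-1,0) [heading=0, draw]
LT 120: heading 0 -> 120
FD 19: (-1,0) -> (-10.5,16.454) [heading=120, draw]
FD 10: (-10.5,16.454) -> (-15.5,25.115) [heading=120, draw]
FD 14: (-15.5,25.115) -> (-22.5,37.239) [heading=120, draw]
RT 90: heading 120 -> 30
FD 16: (-22.5,37.239) -> (-8.644,45.239) [heading=30, draw]
FD 2: (-8.644,45.239) -> (-6.912,46.239) [heading=30, draw]
FD 11: (-6.912,46.239) -> (2.615,51.739) [heading=30, draw]
FD 20: (2.615,51.739) -> (19.935,61.739) [heading=30, draw]
Final: pos=(19.935,61.739), heading=30, 8 segment(s) drawn

Start position: (0, 0)
Final position: (19.935, 61.739)
Distance = 64.878; >= 1e-6 -> NOT closed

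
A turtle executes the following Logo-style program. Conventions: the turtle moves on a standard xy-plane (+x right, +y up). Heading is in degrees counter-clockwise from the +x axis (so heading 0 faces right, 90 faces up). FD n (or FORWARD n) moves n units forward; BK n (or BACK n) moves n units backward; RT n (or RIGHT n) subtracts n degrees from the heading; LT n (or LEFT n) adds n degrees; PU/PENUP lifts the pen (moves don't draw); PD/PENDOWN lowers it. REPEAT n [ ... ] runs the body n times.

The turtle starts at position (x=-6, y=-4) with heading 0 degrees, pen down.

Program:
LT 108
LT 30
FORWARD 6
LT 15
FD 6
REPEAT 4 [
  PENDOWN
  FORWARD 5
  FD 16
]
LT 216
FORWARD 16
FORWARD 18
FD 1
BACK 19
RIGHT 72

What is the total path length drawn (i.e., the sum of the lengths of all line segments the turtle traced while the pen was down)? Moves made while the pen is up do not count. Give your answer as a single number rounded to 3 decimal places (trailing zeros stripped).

Answer: 150

Derivation:
Executing turtle program step by step:
Start: pos=(-6,-4), heading=0, pen down
LT 108: heading 0 -> 108
LT 30: heading 108 -> 138
FD 6: (-6,-4) -> (-10.459,0.015) [heading=138, draw]
LT 15: heading 138 -> 153
FD 6: (-10.459,0.015) -> (-15.805,2.739) [heading=153, draw]
REPEAT 4 [
  -- iteration 1/4 --
  PD: pen down
  FD 5: (-15.805,2.739) -> (-20.26,5.009) [heading=153, draw]
  FD 16: (-20.26,5.009) -> (-34.516,12.273) [heading=153, draw]
  -- iteration 2/4 --
  PD: pen down
  FD 5: (-34.516,12.273) -> (-38.971,14.542) [heading=153, draw]
  FD 16: (-38.971,14.542) -> (-53.227,21.806) [heading=153, draw]
  -- iteration 3/4 --
  PD: pen down
  FD 5: (-53.227,21.806) -> (-57.682,24.076) [heading=153, draw]
  FD 16: (-57.682,24.076) -> (-71.938,31.34) [heading=153, draw]
  -- iteration 4/4 --
  PD: pen down
  FD 5: (-71.938,31.34) -> (-76.393,33.61) [heading=153, draw]
  FD 16: (-76.393,33.61) -> (-90.649,40.874) [heading=153, draw]
]
LT 216: heading 153 -> 9
FD 16: (-90.649,40.874) -> (-74.846,43.377) [heading=9, draw]
FD 18: (-74.846,43.377) -> (-57.068,46.193) [heading=9, draw]
FD 1: (-57.068,46.193) -> (-56.08,46.349) [heading=9, draw]
BK 19: (-56.08,46.349) -> (-74.846,43.377) [heading=9, draw]
RT 72: heading 9 -> 297
Final: pos=(-74.846,43.377), heading=297, 14 segment(s) drawn

Segment lengths:
  seg 1: (-6,-4) -> (-10.459,0.015), length = 6
  seg 2: (-10.459,0.015) -> (-15.805,2.739), length = 6
  seg 3: (-15.805,2.739) -> (-20.26,5.009), length = 5
  seg 4: (-20.26,5.009) -> (-34.516,12.273), length = 16
  seg 5: (-34.516,12.273) -> (-38.971,14.542), length = 5
  seg 6: (-38.971,14.542) -> (-53.227,21.806), length = 16
  seg 7: (-53.227,21.806) -> (-57.682,24.076), length = 5
  seg 8: (-57.682,24.076) -> (-71.938,31.34), length = 16
  seg 9: (-71.938,31.34) -> (-76.393,33.61), length = 5
  seg 10: (-76.393,33.61) -> (-90.649,40.874), length = 16
  seg 11: (-90.649,40.874) -> (-74.846,43.377), length = 16
  seg 12: (-74.846,43.377) -> (-57.068,46.193), length = 18
  seg 13: (-57.068,46.193) -> (-56.08,46.349), length = 1
  seg 14: (-56.08,46.349) -> (-74.846,43.377), length = 19
Total = 150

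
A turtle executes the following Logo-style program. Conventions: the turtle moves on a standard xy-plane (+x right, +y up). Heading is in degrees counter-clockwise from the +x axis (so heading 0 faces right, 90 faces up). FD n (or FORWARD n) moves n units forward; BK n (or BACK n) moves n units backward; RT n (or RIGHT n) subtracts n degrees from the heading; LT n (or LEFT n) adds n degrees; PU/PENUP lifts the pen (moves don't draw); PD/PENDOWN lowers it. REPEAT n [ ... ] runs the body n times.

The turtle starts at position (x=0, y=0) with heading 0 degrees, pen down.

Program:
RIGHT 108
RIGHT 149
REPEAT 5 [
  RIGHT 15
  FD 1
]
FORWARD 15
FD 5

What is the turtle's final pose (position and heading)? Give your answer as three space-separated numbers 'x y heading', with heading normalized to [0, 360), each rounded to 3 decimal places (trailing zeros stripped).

Answer: 20.13 13.345 28

Derivation:
Executing turtle program step by step:
Start: pos=(0,0), heading=0, pen down
RT 108: heading 0 -> 252
RT 149: heading 252 -> 103
REPEAT 5 [
  -- iteration 1/5 --
  RT 15: heading 103 -> 88
  FD 1: (0,0) -> (0.035,0.999) [heading=88, draw]
  -- iteration 2/5 --
  RT 15: heading 88 -> 73
  FD 1: (0.035,0.999) -> (0.327,1.956) [heading=73, draw]
  -- iteration 3/5 --
  RT 15: heading 73 -> 58
  FD 1: (0.327,1.956) -> (0.857,2.804) [heading=58, draw]
  -- iteration 4/5 --
  RT 15: heading 58 -> 43
  FD 1: (0.857,2.804) -> (1.589,3.486) [heading=43, draw]
  -- iteration 5/5 --
  RT 15: heading 43 -> 28
  FD 1: (1.589,3.486) -> (2.471,3.955) [heading=28, draw]
]
FD 15: (2.471,3.955) -> (15.716,10.997) [heading=28, draw]
FD 5: (15.716,10.997) -> (20.13,13.345) [heading=28, draw]
Final: pos=(20.13,13.345), heading=28, 7 segment(s) drawn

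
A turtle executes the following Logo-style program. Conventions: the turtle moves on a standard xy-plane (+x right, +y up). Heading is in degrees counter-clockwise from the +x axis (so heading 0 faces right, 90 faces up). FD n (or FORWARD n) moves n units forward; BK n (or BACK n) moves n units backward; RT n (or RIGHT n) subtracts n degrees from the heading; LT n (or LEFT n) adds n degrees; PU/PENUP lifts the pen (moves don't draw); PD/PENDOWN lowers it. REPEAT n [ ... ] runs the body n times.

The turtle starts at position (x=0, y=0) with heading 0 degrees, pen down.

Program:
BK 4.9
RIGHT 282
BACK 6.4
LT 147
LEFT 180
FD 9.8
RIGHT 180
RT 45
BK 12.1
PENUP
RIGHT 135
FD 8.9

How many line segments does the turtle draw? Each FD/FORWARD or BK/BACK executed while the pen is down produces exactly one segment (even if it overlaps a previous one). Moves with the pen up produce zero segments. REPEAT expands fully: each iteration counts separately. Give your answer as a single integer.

Executing turtle program step by step:
Start: pos=(0,0), heading=0, pen down
BK 4.9: (0,0) -> (-4.9,0) [heading=0, draw]
RT 282: heading 0 -> 78
BK 6.4: (-4.9,0) -> (-6.231,-6.26) [heading=78, draw]
LT 147: heading 78 -> 225
LT 180: heading 225 -> 45
FD 9.8: (-6.231,-6.26) -> (0.699,0.67) [heading=45, draw]
RT 180: heading 45 -> 225
RT 45: heading 225 -> 180
BK 12.1: (0.699,0.67) -> (12.799,0.67) [heading=180, draw]
PU: pen up
RT 135: heading 180 -> 45
FD 8.9: (12.799,0.67) -> (19.092,6.963) [heading=45, move]
Final: pos=(19.092,6.963), heading=45, 4 segment(s) drawn
Segments drawn: 4

Answer: 4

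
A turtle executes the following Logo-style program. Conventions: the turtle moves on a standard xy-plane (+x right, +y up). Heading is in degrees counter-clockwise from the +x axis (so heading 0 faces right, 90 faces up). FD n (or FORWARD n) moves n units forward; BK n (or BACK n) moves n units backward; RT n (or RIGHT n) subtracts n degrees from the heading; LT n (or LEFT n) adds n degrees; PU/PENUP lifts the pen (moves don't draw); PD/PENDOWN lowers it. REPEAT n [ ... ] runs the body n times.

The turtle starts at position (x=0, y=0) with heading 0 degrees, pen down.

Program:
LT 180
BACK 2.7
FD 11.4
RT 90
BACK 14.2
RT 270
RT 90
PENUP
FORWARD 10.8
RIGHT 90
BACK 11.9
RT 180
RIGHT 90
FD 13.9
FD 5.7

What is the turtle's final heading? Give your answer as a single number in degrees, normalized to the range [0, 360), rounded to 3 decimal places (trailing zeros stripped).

Executing turtle program step by step:
Start: pos=(0,0), heading=0, pen down
LT 180: heading 0 -> 180
BK 2.7: (0,0) -> (2.7,0) [heading=180, draw]
FD 11.4: (2.7,0) -> (-8.7,0) [heading=180, draw]
RT 90: heading 180 -> 90
BK 14.2: (-8.7,0) -> (-8.7,-14.2) [heading=90, draw]
RT 270: heading 90 -> 180
RT 90: heading 180 -> 90
PU: pen up
FD 10.8: (-8.7,-14.2) -> (-8.7,-3.4) [heading=90, move]
RT 90: heading 90 -> 0
BK 11.9: (-8.7,-3.4) -> (-20.6,-3.4) [heading=0, move]
RT 180: heading 0 -> 180
RT 90: heading 180 -> 90
FD 13.9: (-20.6,-3.4) -> (-20.6,10.5) [heading=90, move]
FD 5.7: (-20.6,10.5) -> (-20.6,16.2) [heading=90, move]
Final: pos=(-20.6,16.2), heading=90, 3 segment(s) drawn

Answer: 90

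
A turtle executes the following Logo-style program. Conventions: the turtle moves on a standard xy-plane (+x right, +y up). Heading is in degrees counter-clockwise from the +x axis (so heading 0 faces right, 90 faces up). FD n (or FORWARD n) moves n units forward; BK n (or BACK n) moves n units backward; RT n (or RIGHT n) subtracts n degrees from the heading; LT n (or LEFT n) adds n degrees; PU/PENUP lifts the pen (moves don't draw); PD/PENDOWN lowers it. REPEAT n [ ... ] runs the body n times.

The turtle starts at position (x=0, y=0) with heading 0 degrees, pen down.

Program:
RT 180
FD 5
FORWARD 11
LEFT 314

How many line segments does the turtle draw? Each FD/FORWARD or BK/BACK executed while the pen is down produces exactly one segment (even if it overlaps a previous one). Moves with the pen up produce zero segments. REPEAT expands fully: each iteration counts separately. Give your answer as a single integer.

Executing turtle program step by step:
Start: pos=(0,0), heading=0, pen down
RT 180: heading 0 -> 180
FD 5: (0,0) -> (-5,0) [heading=180, draw]
FD 11: (-5,0) -> (-16,0) [heading=180, draw]
LT 314: heading 180 -> 134
Final: pos=(-16,0), heading=134, 2 segment(s) drawn
Segments drawn: 2

Answer: 2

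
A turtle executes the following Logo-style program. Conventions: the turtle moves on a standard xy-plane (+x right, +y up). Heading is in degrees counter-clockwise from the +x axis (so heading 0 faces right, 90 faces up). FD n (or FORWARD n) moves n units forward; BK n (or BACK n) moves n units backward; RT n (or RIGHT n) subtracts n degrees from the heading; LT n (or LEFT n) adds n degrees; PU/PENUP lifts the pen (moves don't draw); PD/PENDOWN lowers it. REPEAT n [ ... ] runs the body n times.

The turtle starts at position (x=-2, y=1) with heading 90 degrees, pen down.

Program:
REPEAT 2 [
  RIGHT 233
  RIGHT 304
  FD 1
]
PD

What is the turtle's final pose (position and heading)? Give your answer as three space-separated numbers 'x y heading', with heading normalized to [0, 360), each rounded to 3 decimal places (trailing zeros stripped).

Executing turtle program step by step:
Start: pos=(-2,1), heading=90, pen down
REPEAT 2 [
  -- iteration 1/2 --
  RT 233: heading 90 -> 217
  RT 304: heading 217 -> 273
  FD 1: (-2,1) -> (-1.948,0.001) [heading=273, draw]
  -- iteration 2/2 --
  RT 233: heading 273 -> 40
  RT 304: heading 40 -> 96
  FD 1: (-1.948,0.001) -> (-2.052,0.996) [heading=96, draw]
]
PD: pen down
Final: pos=(-2.052,0.996), heading=96, 2 segment(s) drawn

Answer: -2.052 0.996 96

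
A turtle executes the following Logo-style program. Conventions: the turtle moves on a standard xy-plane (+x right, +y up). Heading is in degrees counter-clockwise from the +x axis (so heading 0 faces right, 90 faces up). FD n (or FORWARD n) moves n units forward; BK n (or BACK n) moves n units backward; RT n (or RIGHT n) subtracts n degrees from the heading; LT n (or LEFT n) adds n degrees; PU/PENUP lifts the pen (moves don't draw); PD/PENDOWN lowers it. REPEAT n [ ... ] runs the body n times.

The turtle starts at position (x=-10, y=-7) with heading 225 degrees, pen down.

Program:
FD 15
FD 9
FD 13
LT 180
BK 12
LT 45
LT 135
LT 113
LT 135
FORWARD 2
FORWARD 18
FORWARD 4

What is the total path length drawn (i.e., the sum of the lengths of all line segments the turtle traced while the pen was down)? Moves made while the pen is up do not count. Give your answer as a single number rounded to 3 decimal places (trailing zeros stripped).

Answer: 73

Derivation:
Executing turtle program step by step:
Start: pos=(-10,-7), heading=225, pen down
FD 15: (-10,-7) -> (-20.607,-17.607) [heading=225, draw]
FD 9: (-20.607,-17.607) -> (-26.971,-23.971) [heading=225, draw]
FD 13: (-26.971,-23.971) -> (-36.163,-33.163) [heading=225, draw]
LT 180: heading 225 -> 45
BK 12: (-36.163,-33.163) -> (-44.648,-41.648) [heading=45, draw]
LT 45: heading 45 -> 90
LT 135: heading 90 -> 225
LT 113: heading 225 -> 338
LT 135: heading 338 -> 113
FD 2: (-44.648,-41.648) -> (-45.43,-39.807) [heading=113, draw]
FD 18: (-45.43,-39.807) -> (-52.463,-23.238) [heading=113, draw]
FD 4: (-52.463,-23.238) -> (-54.026,-19.556) [heading=113, draw]
Final: pos=(-54.026,-19.556), heading=113, 7 segment(s) drawn

Segment lengths:
  seg 1: (-10,-7) -> (-20.607,-17.607), length = 15
  seg 2: (-20.607,-17.607) -> (-26.971,-23.971), length = 9
  seg 3: (-26.971,-23.971) -> (-36.163,-33.163), length = 13
  seg 4: (-36.163,-33.163) -> (-44.648,-41.648), length = 12
  seg 5: (-44.648,-41.648) -> (-45.43,-39.807), length = 2
  seg 6: (-45.43,-39.807) -> (-52.463,-23.238), length = 18
  seg 7: (-52.463,-23.238) -> (-54.026,-19.556), length = 4
Total = 73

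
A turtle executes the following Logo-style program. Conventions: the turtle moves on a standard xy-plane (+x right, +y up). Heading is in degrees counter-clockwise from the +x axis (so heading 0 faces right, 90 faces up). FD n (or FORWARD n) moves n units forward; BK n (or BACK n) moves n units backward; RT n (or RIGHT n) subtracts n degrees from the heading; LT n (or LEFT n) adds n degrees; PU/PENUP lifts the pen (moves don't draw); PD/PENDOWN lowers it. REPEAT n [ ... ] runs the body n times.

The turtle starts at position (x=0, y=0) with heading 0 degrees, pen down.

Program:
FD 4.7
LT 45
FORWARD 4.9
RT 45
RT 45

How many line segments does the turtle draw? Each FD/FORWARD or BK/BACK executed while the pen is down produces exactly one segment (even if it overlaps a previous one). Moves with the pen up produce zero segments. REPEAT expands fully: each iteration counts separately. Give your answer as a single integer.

Answer: 2

Derivation:
Executing turtle program step by step:
Start: pos=(0,0), heading=0, pen down
FD 4.7: (0,0) -> (4.7,0) [heading=0, draw]
LT 45: heading 0 -> 45
FD 4.9: (4.7,0) -> (8.165,3.465) [heading=45, draw]
RT 45: heading 45 -> 0
RT 45: heading 0 -> 315
Final: pos=(8.165,3.465), heading=315, 2 segment(s) drawn
Segments drawn: 2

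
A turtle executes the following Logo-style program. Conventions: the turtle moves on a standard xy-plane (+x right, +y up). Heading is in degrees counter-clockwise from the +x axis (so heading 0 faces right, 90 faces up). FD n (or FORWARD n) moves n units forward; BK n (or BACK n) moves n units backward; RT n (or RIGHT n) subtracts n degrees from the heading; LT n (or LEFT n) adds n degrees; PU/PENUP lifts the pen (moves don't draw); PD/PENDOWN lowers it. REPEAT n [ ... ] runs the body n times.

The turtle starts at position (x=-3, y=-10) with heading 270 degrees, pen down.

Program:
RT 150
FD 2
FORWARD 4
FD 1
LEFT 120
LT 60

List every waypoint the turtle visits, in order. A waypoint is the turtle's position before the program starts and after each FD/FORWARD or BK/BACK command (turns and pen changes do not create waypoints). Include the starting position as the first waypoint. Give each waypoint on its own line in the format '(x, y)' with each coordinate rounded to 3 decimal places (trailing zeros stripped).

Executing turtle program step by step:
Start: pos=(-3,-10), heading=270, pen down
RT 150: heading 270 -> 120
FD 2: (-3,-10) -> (-4,-8.268) [heading=120, draw]
FD 4: (-4,-8.268) -> (-6,-4.804) [heading=120, draw]
FD 1: (-6,-4.804) -> (-6.5,-3.938) [heading=120, draw]
LT 120: heading 120 -> 240
LT 60: heading 240 -> 300
Final: pos=(-6.5,-3.938), heading=300, 3 segment(s) drawn
Waypoints (4 total):
(-3, -10)
(-4, -8.268)
(-6, -4.804)
(-6.5, -3.938)

Answer: (-3, -10)
(-4, -8.268)
(-6, -4.804)
(-6.5, -3.938)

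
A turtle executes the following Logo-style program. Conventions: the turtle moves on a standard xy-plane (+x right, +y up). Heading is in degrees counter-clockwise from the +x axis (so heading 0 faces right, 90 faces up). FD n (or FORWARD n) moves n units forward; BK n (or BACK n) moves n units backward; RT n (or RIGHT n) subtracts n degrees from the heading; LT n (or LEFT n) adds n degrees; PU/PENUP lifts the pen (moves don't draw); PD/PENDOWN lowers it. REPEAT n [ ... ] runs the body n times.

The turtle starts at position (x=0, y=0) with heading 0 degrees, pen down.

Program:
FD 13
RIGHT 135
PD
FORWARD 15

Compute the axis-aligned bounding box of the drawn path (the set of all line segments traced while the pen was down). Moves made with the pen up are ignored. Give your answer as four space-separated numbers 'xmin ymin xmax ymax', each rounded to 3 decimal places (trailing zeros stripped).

Executing turtle program step by step:
Start: pos=(0,0), heading=0, pen down
FD 13: (0,0) -> (13,0) [heading=0, draw]
RT 135: heading 0 -> 225
PD: pen down
FD 15: (13,0) -> (2.393,-10.607) [heading=225, draw]
Final: pos=(2.393,-10.607), heading=225, 2 segment(s) drawn

Segment endpoints: x in {0, 2.393, 13}, y in {-10.607, 0}
xmin=0, ymin=-10.607, xmax=13, ymax=0

Answer: 0 -10.607 13 0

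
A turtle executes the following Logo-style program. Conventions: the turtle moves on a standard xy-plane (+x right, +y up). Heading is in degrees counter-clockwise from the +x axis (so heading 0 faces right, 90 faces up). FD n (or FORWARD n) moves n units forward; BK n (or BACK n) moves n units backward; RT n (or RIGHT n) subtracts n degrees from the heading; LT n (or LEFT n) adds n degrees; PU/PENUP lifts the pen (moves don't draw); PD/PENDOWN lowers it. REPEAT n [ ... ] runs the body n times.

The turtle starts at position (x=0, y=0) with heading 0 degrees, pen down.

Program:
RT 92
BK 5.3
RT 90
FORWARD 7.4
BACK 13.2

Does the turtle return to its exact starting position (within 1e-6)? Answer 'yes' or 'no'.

Executing turtle program step by step:
Start: pos=(0,0), heading=0, pen down
RT 92: heading 0 -> 268
BK 5.3: (0,0) -> (0.185,5.297) [heading=268, draw]
RT 90: heading 268 -> 178
FD 7.4: (0.185,5.297) -> (-7.211,5.555) [heading=178, draw]
BK 13.2: (-7.211,5.555) -> (5.981,5.094) [heading=178, draw]
Final: pos=(5.981,5.094), heading=178, 3 segment(s) drawn

Start position: (0, 0)
Final position: (5.981, 5.094)
Distance = 7.857; >= 1e-6 -> NOT closed

Answer: no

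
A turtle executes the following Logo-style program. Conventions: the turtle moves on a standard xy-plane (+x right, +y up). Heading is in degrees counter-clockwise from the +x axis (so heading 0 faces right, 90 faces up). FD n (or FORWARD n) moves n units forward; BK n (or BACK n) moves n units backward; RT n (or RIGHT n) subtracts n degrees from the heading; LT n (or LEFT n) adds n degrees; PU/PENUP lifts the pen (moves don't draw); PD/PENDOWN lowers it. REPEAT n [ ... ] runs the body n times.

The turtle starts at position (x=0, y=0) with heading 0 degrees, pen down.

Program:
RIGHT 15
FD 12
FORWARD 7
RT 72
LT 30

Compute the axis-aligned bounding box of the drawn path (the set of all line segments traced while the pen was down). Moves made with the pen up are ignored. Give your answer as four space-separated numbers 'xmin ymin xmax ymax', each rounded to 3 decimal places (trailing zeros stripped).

Executing turtle program step by step:
Start: pos=(0,0), heading=0, pen down
RT 15: heading 0 -> 345
FD 12: (0,0) -> (11.591,-3.106) [heading=345, draw]
FD 7: (11.591,-3.106) -> (18.353,-4.918) [heading=345, draw]
RT 72: heading 345 -> 273
LT 30: heading 273 -> 303
Final: pos=(18.353,-4.918), heading=303, 2 segment(s) drawn

Segment endpoints: x in {0, 11.591, 18.353}, y in {-4.918, -3.106, 0}
xmin=0, ymin=-4.918, xmax=18.353, ymax=0

Answer: 0 -4.918 18.353 0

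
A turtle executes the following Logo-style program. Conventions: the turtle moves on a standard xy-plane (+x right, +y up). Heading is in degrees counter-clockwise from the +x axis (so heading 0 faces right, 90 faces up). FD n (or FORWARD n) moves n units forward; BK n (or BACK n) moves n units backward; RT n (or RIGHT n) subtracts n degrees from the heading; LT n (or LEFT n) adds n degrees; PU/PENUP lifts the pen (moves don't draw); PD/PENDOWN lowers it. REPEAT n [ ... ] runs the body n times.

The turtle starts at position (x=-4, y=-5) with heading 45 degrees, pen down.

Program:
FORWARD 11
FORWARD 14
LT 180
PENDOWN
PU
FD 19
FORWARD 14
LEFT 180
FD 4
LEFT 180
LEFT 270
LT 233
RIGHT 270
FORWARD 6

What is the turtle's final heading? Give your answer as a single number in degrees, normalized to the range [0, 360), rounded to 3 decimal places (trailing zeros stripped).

Answer: 98

Derivation:
Executing turtle program step by step:
Start: pos=(-4,-5), heading=45, pen down
FD 11: (-4,-5) -> (3.778,2.778) [heading=45, draw]
FD 14: (3.778,2.778) -> (13.678,12.678) [heading=45, draw]
LT 180: heading 45 -> 225
PD: pen down
PU: pen up
FD 19: (13.678,12.678) -> (0.243,-0.757) [heading=225, move]
FD 14: (0.243,-0.757) -> (-9.657,-10.657) [heading=225, move]
LT 180: heading 225 -> 45
FD 4: (-9.657,-10.657) -> (-6.828,-7.828) [heading=45, move]
LT 180: heading 45 -> 225
LT 270: heading 225 -> 135
LT 233: heading 135 -> 8
RT 270: heading 8 -> 98
FD 6: (-6.828,-7.828) -> (-7.663,-1.887) [heading=98, move]
Final: pos=(-7.663,-1.887), heading=98, 2 segment(s) drawn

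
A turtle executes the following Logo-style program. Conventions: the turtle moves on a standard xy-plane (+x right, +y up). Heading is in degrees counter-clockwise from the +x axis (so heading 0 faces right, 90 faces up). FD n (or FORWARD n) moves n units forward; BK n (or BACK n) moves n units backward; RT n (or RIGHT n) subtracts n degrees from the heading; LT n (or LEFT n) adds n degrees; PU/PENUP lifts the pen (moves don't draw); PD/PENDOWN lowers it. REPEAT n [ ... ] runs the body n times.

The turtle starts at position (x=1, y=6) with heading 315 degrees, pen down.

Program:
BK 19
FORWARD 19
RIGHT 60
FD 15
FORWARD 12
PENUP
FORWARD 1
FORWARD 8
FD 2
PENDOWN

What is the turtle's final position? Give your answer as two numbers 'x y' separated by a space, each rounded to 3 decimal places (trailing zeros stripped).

Executing turtle program step by step:
Start: pos=(1,6), heading=315, pen down
BK 19: (1,6) -> (-12.435,19.435) [heading=315, draw]
FD 19: (-12.435,19.435) -> (1,6) [heading=315, draw]
RT 60: heading 315 -> 255
FD 15: (1,6) -> (-2.882,-8.489) [heading=255, draw]
FD 12: (-2.882,-8.489) -> (-5.988,-20.08) [heading=255, draw]
PU: pen up
FD 1: (-5.988,-20.08) -> (-6.247,-21.046) [heading=255, move]
FD 8: (-6.247,-21.046) -> (-8.317,-28.773) [heading=255, move]
FD 2: (-8.317,-28.773) -> (-8.835,-30.705) [heading=255, move]
PD: pen down
Final: pos=(-8.835,-30.705), heading=255, 4 segment(s) drawn

Answer: -8.835 -30.705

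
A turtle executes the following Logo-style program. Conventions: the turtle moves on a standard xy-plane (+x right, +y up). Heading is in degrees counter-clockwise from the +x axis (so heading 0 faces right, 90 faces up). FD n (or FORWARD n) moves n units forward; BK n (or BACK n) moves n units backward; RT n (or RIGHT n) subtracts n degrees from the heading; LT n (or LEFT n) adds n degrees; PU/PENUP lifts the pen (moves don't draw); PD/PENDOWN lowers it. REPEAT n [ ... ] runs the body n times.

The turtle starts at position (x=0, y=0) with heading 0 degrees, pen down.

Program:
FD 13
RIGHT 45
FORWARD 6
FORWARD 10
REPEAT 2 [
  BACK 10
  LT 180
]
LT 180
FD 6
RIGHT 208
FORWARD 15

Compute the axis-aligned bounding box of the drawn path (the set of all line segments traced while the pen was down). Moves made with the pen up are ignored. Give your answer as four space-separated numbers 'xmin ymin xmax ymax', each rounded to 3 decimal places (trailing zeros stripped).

Executing turtle program step by step:
Start: pos=(0,0), heading=0, pen down
FD 13: (0,0) -> (13,0) [heading=0, draw]
RT 45: heading 0 -> 315
FD 6: (13,0) -> (17.243,-4.243) [heading=315, draw]
FD 10: (17.243,-4.243) -> (24.314,-11.314) [heading=315, draw]
REPEAT 2 [
  -- iteration 1/2 --
  BK 10: (24.314,-11.314) -> (17.243,-4.243) [heading=315, draw]
  LT 180: heading 315 -> 135
  -- iteration 2/2 --
  BK 10: (17.243,-4.243) -> (24.314,-11.314) [heading=135, draw]
  LT 180: heading 135 -> 315
]
LT 180: heading 315 -> 135
FD 6: (24.314,-11.314) -> (20.071,-7.071) [heading=135, draw]
RT 208: heading 135 -> 287
FD 15: (20.071,-7.071) -> (24.457,-21.416) [heading=287, draw]
Final: pos=(24.457,-21.416), heading=287, 7 segment(s) drawn

Segment endpoints: x in {0, 13, 17.243, 20.071, 24.314, 24.457}, y in {-21.416, -11.314, -7.071, -4.243, 0}
xmin=0, ymin=-21.416, xmax=24.457, ymax=0

Answer: 0 -21.416 24.457 0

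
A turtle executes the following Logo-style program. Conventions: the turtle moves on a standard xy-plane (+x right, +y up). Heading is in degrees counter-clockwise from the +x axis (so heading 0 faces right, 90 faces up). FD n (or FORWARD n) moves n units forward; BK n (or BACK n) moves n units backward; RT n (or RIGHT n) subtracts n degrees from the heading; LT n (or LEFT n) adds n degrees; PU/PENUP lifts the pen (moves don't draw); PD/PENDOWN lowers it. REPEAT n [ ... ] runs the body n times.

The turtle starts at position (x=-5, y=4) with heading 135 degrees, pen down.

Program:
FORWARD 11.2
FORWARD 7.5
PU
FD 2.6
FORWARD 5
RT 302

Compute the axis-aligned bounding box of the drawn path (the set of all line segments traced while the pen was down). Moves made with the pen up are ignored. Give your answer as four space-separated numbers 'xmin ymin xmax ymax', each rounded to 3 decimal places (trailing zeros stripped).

Executing turtle program step by step:
Start: pos=(-5,4), heading=135, pen down
FD 11.2: (-5,4) -> (-12.92,11.92) [heading=135, draw]
FD 7.5: (-12.92,11.92) -> (-18.223,17.223) [heading=135, draw]
PU: pen up
FD 2.6: (-18.223,17.223) -> (-20.061,19.061) [heading=135, move]
FD 5: (-20.061,19.061) -> (-23.597,22.597) [heading=135, move]
RT 302: heading 135 -> 193
Final: pos=(-23.597,22.597), heading=193, 2 segment(s) drawn

Segment endpoints: x in {-18.223, -12.92, -5}, y in {4, 11.92, 17.223}
xmin=-18.223, ymin=4, xmax=-5, ymax=17.223

Answer: -18.223 4 -5 17.223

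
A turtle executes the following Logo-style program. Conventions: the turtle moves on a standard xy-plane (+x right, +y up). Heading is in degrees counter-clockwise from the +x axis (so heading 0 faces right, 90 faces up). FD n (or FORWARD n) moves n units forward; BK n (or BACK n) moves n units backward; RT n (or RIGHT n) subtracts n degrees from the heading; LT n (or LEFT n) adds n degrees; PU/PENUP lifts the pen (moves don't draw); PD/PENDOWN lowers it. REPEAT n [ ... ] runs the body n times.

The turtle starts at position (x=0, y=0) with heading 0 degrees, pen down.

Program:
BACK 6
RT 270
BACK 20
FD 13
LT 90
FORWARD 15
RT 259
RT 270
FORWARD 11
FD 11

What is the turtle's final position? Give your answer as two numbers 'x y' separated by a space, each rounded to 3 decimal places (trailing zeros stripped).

Answer: 0.596 -2.802

Derivation:
Executing turtle program step by step:
Start: pos=(0,0), heading=0, pen down
BK 6: (0,0) -> (-6,0) [heading=0, draw]
RT 270: heading 0 -> 90
BK 20: (-6,0) -> (-6,-20) [heading=90, draw]
FD 13: (-6,-20) -> (-6,-7) [heading=90, draw]
LT 90: heading 90 -> 180
FD 15: (-6,-7) -> (-21,-7) [heading=180, draw]
RT 259: heading 180 -> 281
RT 270: heading 281 -> 11
FD 11: (-21,-7) -> (-10.202,-4.901) [heading=11, draw]
FD 11: (-10.202,-4.901) -> (0.596,-2.802) [heading=11, draw]
Final: pos=(0.596,-2.802), heading=11, 6 segment(s) drawn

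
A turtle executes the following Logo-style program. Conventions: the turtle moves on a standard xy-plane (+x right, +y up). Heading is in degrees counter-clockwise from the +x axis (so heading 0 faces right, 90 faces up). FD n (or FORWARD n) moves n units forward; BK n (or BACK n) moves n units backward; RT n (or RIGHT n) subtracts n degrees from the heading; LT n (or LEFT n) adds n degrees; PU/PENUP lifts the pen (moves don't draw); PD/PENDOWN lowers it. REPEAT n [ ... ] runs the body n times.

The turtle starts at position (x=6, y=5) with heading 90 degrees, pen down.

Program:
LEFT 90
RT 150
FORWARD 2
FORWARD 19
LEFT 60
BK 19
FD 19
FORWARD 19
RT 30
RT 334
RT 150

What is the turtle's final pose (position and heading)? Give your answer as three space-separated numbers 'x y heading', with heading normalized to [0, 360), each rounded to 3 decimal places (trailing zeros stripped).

Executing turtle program step by step:
Start: pos=(6,5), heading=90, pen down
LT 90: heading 90 -> 180
RT 150: heading 180 -> 30
FD 2: (6,5) -> (7.732,6) [heading=30, draw]
FD 19: (7.732,6) -> (24.187,15.5) [heading=30, draw]
LT 60: heading 30 -> 90
BK 19: (24.187,15.5) -> (24.187,-3.5) [heading=90, draw]
FD 19: (24.187,-3.5) -> (24.187,15.5) [heading=90, draw]
FD 19: (24.187,15.5) -> (24.187,34.5) [heading=90, draw]
RT 30: heading 90 -> 60
RT 334: heading 60 -> 86
RT 150: heading 86 -> 296
Final: pos=(24.187,34.5), heading=296, 5 segment(s) drawn

Answer: 24.187 34.5 296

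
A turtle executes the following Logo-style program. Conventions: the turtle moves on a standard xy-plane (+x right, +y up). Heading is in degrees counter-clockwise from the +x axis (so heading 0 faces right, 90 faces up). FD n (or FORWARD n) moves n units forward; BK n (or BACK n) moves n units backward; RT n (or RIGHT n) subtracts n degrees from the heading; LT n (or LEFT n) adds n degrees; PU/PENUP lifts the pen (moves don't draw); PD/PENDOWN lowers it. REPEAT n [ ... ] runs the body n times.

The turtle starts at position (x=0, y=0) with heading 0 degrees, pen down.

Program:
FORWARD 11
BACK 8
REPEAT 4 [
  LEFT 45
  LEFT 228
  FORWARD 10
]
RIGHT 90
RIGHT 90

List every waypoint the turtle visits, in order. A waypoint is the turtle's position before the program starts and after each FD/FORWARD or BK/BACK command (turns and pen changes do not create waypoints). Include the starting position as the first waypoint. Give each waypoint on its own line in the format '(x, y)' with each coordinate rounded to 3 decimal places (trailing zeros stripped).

Answer: (0, 0)
(11, 0)
(3, 0)
(3.523, -9.986)
(-6.422, -11.032)
(-7.986, -1.155)
(1.795, 0.924)

Derivation:
Executing turtle program step by step:
Start: pos=(0,0), heading=0, pen down
FD 11: (0,0) -> (11,0) [heading=0, draw]
BK 8: (11,0) -> (3,0) [heading=0, draw]
REPEAT 4 [
  -- iteration 1/4 --
  LT 45: heading 0 -> 45
  LT 228: heading 45 -> 273
  FD 10: (3,0) -> (3.523,-9.986) [heading=273, draw]
  -- iteration 2/4 --
  LT 45: heading 273 -> 318
  LT 228: heading 318 -> 186
  FD 10: (3.523,-9.986) -> (-6.422,-11.032) [heading=186, draw]
  -- iteration 3/4 --
  LT 45: heading 186 -> 231
  LT 228: heading 231 -> 99
  FD 10: (-6.422,-11.032) -> (-7.986,-1.155) [heading=99, draw]
  -- iteration 4/4 --
  LT 45: heading 99 -> 144
  LT 228: heading 144 -> 12
  FD 10: (-7.986,-1.155) -> (1.795,0.924) [heading=12, draw]
]
RT 90: heading 12 -> 282
RT 90: heading 282 -> 192
Final: pos=(1.795,0.924), heading=192, 6 segment(s) drawn
Waypoints (7 total):
(0, 0)
(11, 0)
(3, 0)
(3.523, -9.986)
(-6.422, -11.032)
(-7.986, -1.155)
(1.795, 0.924)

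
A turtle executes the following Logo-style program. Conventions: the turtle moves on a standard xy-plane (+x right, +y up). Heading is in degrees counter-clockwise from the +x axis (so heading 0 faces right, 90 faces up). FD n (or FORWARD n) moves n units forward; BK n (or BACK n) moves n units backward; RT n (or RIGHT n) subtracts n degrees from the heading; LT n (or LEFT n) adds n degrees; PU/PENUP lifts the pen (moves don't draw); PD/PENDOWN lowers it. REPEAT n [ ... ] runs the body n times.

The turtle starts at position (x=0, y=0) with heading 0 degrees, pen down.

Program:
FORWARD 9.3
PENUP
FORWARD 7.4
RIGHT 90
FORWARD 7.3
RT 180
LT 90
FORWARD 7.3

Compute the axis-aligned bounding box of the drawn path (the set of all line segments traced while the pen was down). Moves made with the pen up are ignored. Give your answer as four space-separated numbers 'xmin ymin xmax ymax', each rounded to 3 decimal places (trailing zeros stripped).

Executing turtle program step by step:
Start: pos=(0,0), heading=0, pen down
FD 9.3: (0,0) -> (9.3,0) [heading=0, draw]
PU: pen up
FD 7.4: (9.3,0) -> (16.7,0) [heading=0, move]
RT 90: heading 0 -> 270
FD 7.3: (16.7,0) -> (16.7,-7.3) [heading=270, move]
RT 180: heading 270 -> 90
LT 90: heading 90 -> 180
FD 7.3: (16.7,-7.3) -> (9.4,-7.3) [heading=180, move]
Final: pos=(9.4,-7.3), heading=180, 1 segment(s) drawn

Segment endpoints: x in {0, 9.3}, y in {0}
xmin=0, ymin=0, xmax=9.3, ymax=0

Answer: 0 0 9.3 0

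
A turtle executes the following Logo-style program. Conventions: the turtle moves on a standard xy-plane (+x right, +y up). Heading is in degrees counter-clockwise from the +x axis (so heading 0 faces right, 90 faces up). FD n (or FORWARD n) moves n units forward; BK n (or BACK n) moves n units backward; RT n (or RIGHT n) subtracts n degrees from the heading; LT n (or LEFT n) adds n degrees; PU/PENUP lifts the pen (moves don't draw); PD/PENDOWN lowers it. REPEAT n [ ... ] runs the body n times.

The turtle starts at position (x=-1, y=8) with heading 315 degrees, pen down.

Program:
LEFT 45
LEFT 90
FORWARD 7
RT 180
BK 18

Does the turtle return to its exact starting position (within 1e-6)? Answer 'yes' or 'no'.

Executing turtle program step by step:
Start: pos=(-1,8), heading=315, pen down
LT 45: heading 315 -> 0
LT 90: heading 0 -> 90
FD 7: (-1,8) -> (-1,15) [heading=90, draw]
RT 180: heading 90 -> 270
BK 18: (-1,15) -> (-1,33) [heading=270, draw]
Final: pos=(-1,33), heading=270, 2 segment(s) drawn

Start position: (-1, 8)
Final position: (-1, 33)
Distance = 25; >= 1e-6 -> NOT closed

Answer: no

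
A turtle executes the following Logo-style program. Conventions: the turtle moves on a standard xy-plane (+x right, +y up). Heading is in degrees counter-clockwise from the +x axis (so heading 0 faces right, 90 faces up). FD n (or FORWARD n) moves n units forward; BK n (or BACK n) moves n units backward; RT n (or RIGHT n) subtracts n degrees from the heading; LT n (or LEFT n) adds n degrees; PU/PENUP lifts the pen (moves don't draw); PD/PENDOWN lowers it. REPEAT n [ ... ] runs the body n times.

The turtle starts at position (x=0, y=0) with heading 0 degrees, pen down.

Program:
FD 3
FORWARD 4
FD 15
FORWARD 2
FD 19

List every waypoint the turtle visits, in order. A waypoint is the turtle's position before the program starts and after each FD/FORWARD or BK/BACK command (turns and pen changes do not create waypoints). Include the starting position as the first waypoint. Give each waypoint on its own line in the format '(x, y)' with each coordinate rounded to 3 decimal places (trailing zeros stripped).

Answer: (0, 0)
(3, 0)
(7, 0)
(22, 0)
(24, 0)
(43, 0)

Derivation:
Executing turtle program step by step:
Start: pos=(0,0), heading=0, pen down
FD 3: (0,0) -> (3,0) [heading=0, draw]
FD 4: (3,0) -> (7,0) [heading=0, draw]
FD 15: (7,0) -> (22,0) [heading=0, draw]
FD 2: (22,0) -> (24,0) [heading=0, draw]
FD 19: (24,0) -> (43,0) [heading=0, draw]
Final: pos=(43,0), heading=0, 5 segment(s) drawn
Waypoints (6 total):
(0, 0)
(3, 0)
(7, 0)
(22, 0)
(24, 0)
(43, 0)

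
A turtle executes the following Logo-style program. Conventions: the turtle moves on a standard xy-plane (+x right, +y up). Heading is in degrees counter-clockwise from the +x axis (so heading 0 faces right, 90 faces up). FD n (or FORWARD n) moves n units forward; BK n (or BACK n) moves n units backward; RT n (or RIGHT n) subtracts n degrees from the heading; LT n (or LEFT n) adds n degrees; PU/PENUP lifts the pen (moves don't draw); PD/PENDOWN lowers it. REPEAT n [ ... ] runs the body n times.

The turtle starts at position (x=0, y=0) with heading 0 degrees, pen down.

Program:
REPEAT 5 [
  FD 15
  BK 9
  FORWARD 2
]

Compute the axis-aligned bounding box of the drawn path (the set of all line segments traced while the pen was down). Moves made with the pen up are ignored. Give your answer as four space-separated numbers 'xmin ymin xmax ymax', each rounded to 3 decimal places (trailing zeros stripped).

Executing turtle program step by step:
Start: pos=(0,0), heading=0, pen down
REPEAT 5 [
  -- iteration 1/5 --
  FD 15: (0,0) -> (15,0) [heading=0, draw]
  BK 9: (15,0) -> (6,0) [heading=0, draw]
  FD 2: (6,0) -> (8,0) [heading=0, draw]
  -- iteration 2/5 --
  FD 15: (8,0) -> (23,0) [heading=0, draw]
  BK 9: (23,0) -> (14,0) [heading=0, draw]
  FD 2: (14,0) -> (16,0) [heading=0, draw]
  -- iteration 3/5 --
  FD 15: (16,0) -> (31,0) [heading=0, draw]
  BK 9: (31,0) -> (22,0) [heading=0, draw]
  FD 2: (22,0) -> (24,0) [heading=0, draw]
  -- iteration 4/5 --
  FD 15: (24,0) -> (39,0) [heading=0, draw]
  BK 9: (39,0) -> (30,0) [heading=0, draw]
  FD 2: (30,0) -> (32,0) [heading=0, draw]
  -- iteration 5/5 --
  FD 15: (32,0) -> (47,0) [heading=0, draw]
  BK 9: (47,0) -> (38,0) [heading=0, draw]
  FD 2: (38,0) -> (40,0) [heading=0, draw]
]
Final: pos=(40,0), heading=0, 15 segment(s) drawn

Segment endpoints: x in {0, 6, 8, 14, 15, 16, 22, 23, 24, 30, 31, 32, 38, 39, 40, 47}, y in {0}
xmin=0, ymin=0, xmax=47, ymax=0

Answer: 0 0 47 0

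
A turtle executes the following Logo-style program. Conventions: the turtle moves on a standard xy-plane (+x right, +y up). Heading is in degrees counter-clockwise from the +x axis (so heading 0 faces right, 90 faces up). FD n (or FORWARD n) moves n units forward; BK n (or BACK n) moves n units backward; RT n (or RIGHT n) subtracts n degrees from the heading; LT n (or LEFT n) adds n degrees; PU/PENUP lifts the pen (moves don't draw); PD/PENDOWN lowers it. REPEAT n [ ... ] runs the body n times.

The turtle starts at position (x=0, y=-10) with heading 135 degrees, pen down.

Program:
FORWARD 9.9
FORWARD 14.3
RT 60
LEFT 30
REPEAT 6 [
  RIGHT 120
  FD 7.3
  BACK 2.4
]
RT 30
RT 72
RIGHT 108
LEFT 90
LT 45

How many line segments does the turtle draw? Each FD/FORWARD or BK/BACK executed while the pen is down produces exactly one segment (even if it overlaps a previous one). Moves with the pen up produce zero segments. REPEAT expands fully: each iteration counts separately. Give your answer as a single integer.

Answer: 14

Derivation:
Executing turtle program step by step:
Start: pos=(0,-10), heading=135, pen down
FD 9.9: (0,-10) -> (-7,-3) [heading=135, draw]
FD 14.3: (-7,-3) -> (-17.112,7.112) [heading=135, draw]
RT 60: heading 135 -> 75
LT 30: heading 75 -> 105
REPEAT 6 [
  -- iteration 1/6 --
  RT 120: heading 105 -> 345
  FD 7.3: (-17.112,7.112) -> (-10.061,5.223) [heading=345, draw]
  BK 2.4: (-10.061,5.223) -> (-12.379,5.844) [heading=345, draw]
  -- iteration 2/6 --
  RT 120: heading 345 -> 225
  FD 7.3: (-12.379,5.844) -> (-17.541,0.682) [heading=225, draw]
  BK 2.4: (-17.541,0.682) -> (-15.844,2.379) [heading=225, draw]
  -- iteration 3/6 --
  RT 120: heading 225 -> 105
  FD 7.3: (-15.844,2.379) -> (-17.733,9.43) [heading=105, draw]
  BK 2.4: (-17.733,9.43) -> (-17.112,7.112) [heading=105, draw]
  -- iteration 4/6 --
  RT 120: heading 105 -> 345
  FD 7.3: (-17.112,7.112) -> (-10.061,5.223) [heading=345, draw]
  BK 2.4: (-10.061,5.223) -> (-12.379,5.844) [heading=345, draw]
  -- iteration 5/6 --
  RT 120: heading 345 -> 225
  FD 7.3: (-12.379,5.844) -> (-17.541,0.682) [heading=225, draw]
  BK 2.4: (-17.541,0.682) -> (-15.844,2.379) [heading=225, draw]
  -- iteration 6/6 --
  RT 120: heading 225 -> 105
  FD 7.3: (-15.844,2.379) -> (-17.733,9.43) [heading=105, draw]
  BK 2.4: (-17.733,9.43) -> (-17.112,7.112) [heading=105, draw]
]
RT 30: heading 105 -> 75
RT 72: heading 75 -> 3
RT 108: heading 3 -> 255
LT 90: heading 255 -> 345
LT 45: heading 345 -> 30
Final: pos=(-17.112,7.112), heading=30, 14 segment(s) drawn
Segments drawn: 14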